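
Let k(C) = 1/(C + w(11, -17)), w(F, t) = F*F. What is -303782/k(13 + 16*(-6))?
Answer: -11543716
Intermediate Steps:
w(F, t) = F²
k(C) = 1/(121 + C) (k(C) = 1/(C + 11²) = 1/(C + 121) = 1/(121 + C))
-303782/k(13 + 16*(-6)) = -(40706788 - 29163072) = -303782/(1/(121 + (13 - 96))) = -303782/(1/(121 - 83)) = -303782/(1/38) = -303782/1/38 = -303782*38 = -11543716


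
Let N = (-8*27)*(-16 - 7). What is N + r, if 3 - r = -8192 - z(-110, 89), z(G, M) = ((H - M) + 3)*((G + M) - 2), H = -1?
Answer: 15164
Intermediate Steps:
z(G, M) = (2 - M)*(-2 + G + M) (z(G, M) = ((-1 - M) + 3)*((G + M) - 2) = (2 - M)*(-2 + G + M))
r = 10196 (r = 3 - (-8192 - (-4 - 1*89² + 2*(-110) + 4*89 - 1*(-110)*89)) = 3 - (-8192 - (-4 - 1*7921 - 220 + 356 + 9790)) = 3 - (-8192 - (-4 - 7921 - 220 + 356 + 9790)) = 3 - (-8192 - 1*2001) = 3 - (-8192 - 2001) = 3 - 1*(-10193) = 3 + 10193 = 10196)
N = 4968 (N = -216*(-23) = 4968)
N + r = 4968 + 10196 = 15164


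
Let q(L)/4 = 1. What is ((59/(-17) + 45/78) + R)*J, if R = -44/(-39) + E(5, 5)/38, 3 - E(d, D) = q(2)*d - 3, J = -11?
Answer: 591371/25194 ≈ 23.473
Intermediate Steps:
q(L) = 4 (q(L) = 4*1 = 4)
E(d, D) = 6 - 4*d (E(d, D) = 3 - (4*d - 3) = 3 - (-3 + 4*d) = 3 + (3 - 4*d) = 6 - 4*d)
R = 563/741 (R = -44/(-39) + (6 - 4*5)/38 = -44*(-1/39) + (6 - 20)*(1/38) = 44/39 - 14*1/38 = 44/39 - 7/19 = 563/741 ≈ 0.75978)
((59/(-17) + 45/78) + R)*J = ((59/(-17) + 45/78) + 563/741)*(-11) = ((59*(-1/17) + 45*(1/78)) + 563/741)*(-11) = ((-59/17 + 15/26) + 563/741)*(-11) = (-1279/442 + 563/741)*(-11) = -53761/25194*(-11) = 591371/25194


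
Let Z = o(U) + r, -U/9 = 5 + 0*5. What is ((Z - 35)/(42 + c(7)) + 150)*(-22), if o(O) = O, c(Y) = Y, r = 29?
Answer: -160578/49 ≈ -3277.1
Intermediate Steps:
U = -45 (U = -9*(5 + 0*5) = -9*(5 + 0) = -9*5 = -45)
Z = -16 (Z = -45 + 29 = -16)
((Z - 35)/(42 + c(7)) + 150)*(-22) = ((-16 - 35)/(42 + 7) + 150)*(-22) = (-51/49 + 150)*(-22) = (7299/49)*(-22) = -160578/49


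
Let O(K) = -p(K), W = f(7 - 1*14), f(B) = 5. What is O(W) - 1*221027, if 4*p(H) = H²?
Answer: -884133/4 ≈ -2.2103e+5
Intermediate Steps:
W = 5
p(H) = H²/4
O(K) = -K²/4
O(W) - 1*221027 = -¼*5² - 1*221027 = -¼*25 - 221027 = -25/4 - 221027 = -884133/4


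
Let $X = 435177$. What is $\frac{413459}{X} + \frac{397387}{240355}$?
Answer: $\frac{272310620444}{104596967835} \approx 2.6034$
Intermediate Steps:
$\frac{413459}{X} + \frac{397387}{240355} = \frac{413459}{435177} + \frac{397387}{240355} = \frac{272310620444}{104596967835}$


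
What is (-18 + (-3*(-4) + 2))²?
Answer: 16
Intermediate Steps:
(-18 + (-3*(-4) + 2))² = (-18 + (12 + 2))² = (-18 + 14)² = (-4)² = 16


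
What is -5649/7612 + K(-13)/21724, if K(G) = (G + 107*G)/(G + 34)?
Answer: -215648637/289385404 ≈ -0.74520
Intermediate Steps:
K(G) = 108*G/(34 + G) (K(G) = (108*G)/(34 + G) = 108*G/(34 + G))
-5649/7612 + K(-13)/21724 = -5649/7612 + (108*(-13)/(34 - 13))/21724 = -5649*1/7612 + (108*(-13)/21)*(1/21724) = -5649/7612 + (108*(-13)*(1/21))*(1/21724) = -5649/7612 - 468/7*1/21724 = -5649/7612 - 117/38017 = -215648637/289385404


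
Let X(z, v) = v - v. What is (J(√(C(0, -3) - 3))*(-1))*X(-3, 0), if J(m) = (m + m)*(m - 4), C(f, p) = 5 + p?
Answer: 0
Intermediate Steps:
X(z, v) = 0
J(m) = 2*m*(-4 + m) (J(m) = (2*m)*(-4 + m) = 2*m*(-4 + m))
(J(√(C(0, -3) - 3))*(-1))*X(-3, 0) = ((2*√((5 - 3) - 3)*(-4 + √((5 - 3) - 3)))*(-1))*0 = ((2*√(2 - 3)*(-4 + √(2 - 3)))*(-1))*0 = ((2*√(-1)*(-4 + √(-1)))*(-1))*0 = ((2*I*(-4 + I))*(-1))*0 = -2*I*(-4 + I)*0 = 0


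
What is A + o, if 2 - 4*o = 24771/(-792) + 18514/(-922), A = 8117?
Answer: 3957979205/486816 ≈ 8130.3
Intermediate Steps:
o = 6493733/486816 (o = ½ - (24771/(-792) + 18514/(-922))/4 = ½ - (24771*(-1/792) + 18514*(-1/922))/4 = ½ - (-8257/264 - 9257/461)/4 = ½ - ¼*(-6250325/121704) = ½ + 6250325/486816 = 6493733/486816 ≈ 13.339)
A + o = 8117 + 6493733/486816 = 3957979205/486816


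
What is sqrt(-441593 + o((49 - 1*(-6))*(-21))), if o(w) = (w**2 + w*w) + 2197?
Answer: sqrt(2228654) ≈ 1492.9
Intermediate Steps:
o(w) = 2197 + 2*w**2 (o(w) = (w**2 + w**2) + 2197 = 2*w**2 + 2197 = 2197 + 2*w**2)
sqrt(-441593 + o((49 - 1*(-6))*(-21))) = sqrt(-441593 + (2197 + 2*((49 - 1*(-6))*(-21))**2)) = sqrt(-441593 + (2197 + 2*((49 + 6)*(-21))**2)) = sqrt(-441593 + (2197 + 2*(55*(-21))**2)) = sqrt(-441593 + (2197 + 2*(-1155)**2)) = sqrt(-441593 + (2197 + 2*1334025)) = sqrt(-441593 + (2197 + 2668050)) = sqrt(-441593 + 2670247) = sqrt(2228654)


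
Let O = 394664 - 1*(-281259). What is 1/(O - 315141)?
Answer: 1/360782 ≈ 2.7718e-6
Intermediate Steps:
O = 675923 (O = 394664 + 281259 = 675923)
1/(O - 315141) = 1/(675923 - 315141) = 1/360782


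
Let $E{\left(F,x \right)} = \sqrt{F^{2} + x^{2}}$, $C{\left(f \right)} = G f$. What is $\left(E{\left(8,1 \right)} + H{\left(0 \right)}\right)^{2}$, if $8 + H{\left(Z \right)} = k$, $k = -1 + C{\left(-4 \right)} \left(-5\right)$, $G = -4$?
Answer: $\left(89 - \sqrt{65}\right)^{2} \approx 6550.9$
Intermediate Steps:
$C{\left(f \right)} = - 4 f$
$k = -81$ ($k = -1 + \left(-4\right) \left(-4\right) \left(-5\right) = -1 + 16 \left(-5\right) = -1 - 80 = -81$)
$H{\left(Z \right)} = -89$ ($H{\left(Z \right)} = -8 - 81 = -89$)
$\left(E{\left(8,1 \right)} + H{\left(0 \right)}\right)^{2} = \left(\sqrt{8^{2} + 1^{2}} - 89\right)^{2} = \left(\sqrt{64 + 1} - 89\right)^{2} = \left(\sqrt{65} - 89\right)^{2} = \left(-89 + \sqrt{65}\right)^{2}$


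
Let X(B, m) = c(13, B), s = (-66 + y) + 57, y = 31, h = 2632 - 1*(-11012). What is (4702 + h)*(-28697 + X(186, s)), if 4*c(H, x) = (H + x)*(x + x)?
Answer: -186945740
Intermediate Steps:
h = 13644 (h = 2632 + 11012 = 13644)
s = 22 (s = (-66 + 31) + 57 = -35 + 57 = 22)
c(H, x) = x*(H + x)/2 (c(H, x) = ((H + x)*(x + x))/4 = ((H + x)*(2*x))/4 = (2*x*(H + x))/4 = x*(H + x)/2)
X(B, m) = B*(13 + B)/2
(4702 + h)*(-28697 + X(186, s)) = (4702 + 13644)*(-28697 + (½)*186*(13 + 186)) = 18346*(-28697 + (½)*186*199) = 18346*(-28697 + 18507) = 18346*(-10190) = -186945740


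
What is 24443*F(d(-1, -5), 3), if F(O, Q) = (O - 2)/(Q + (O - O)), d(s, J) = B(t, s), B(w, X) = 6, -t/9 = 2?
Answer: 97772/3 ≈ 32591.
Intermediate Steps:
t = -18 (t = -9*2 = -18)
d(s, J) = 6
F(O, Q) = (-2 + O)/Q (F(O, Q) = (-2 + O)/(Q + 0) = (-2 + O)/Q)
24443*F(d(-1, -5), 3) = 24443*((-2 + 6)/3) = 24443*((1/3)*4) = 24443*(4/3) = 97772/3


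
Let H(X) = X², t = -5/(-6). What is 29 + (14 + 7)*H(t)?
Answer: 523/12 ≈ 43.583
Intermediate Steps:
t = ⅚ (t = -5*(-⅙) = ⅚ ≈ 0.83333)
29 + (14 + 7)*H(t) = 29 + (14 + 7)*(⅚)² = 29 + 21*(25/36) = 29 + 175/12 = 523/12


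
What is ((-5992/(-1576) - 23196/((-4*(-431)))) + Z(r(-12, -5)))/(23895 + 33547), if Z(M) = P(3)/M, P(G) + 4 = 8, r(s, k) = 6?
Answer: -1144469/7315841841 ≈ -0.00015644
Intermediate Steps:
P(G) = 4 (P(G) = -4 + 8 = 4)
Z(M) = 4/M
((-5992/(-1576) - 23196/((-4*(-431)))) + Z(r(-12, -5)))/(23895 + 33547) = ((-5992/(-1576) - 23196/((-4*(-431)))) + 4/6)/(23895 + 33547) = ((-5992*(-1/1576) - 23196/1724) + 4*(1/6))/57442 = ((749/197 - 23196*1/1724) + 2/3)*(1/57442) = ((749/197 - 5799/431) + 2/3)*(1/57442) = (-819584/84907 + 2/3)*(1/57442) = -2288938/254721*1/57442 = -1144469/7315841841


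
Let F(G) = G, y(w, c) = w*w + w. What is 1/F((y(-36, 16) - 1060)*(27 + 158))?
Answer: 1/37000 ≈ 2.7027e-5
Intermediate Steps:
y(w, c) = w + w² (y(w, c) = w² + w = w + w²)
1/F((y(-36, 16) - 1060)*(27 + 158)) = 1/((-36*(1 - 36) - 1060)*(27 + 158)) = 1/((-36*(-35) - 1060)*185) = 1/((1260 - 1060)*185) = 1/(200*185) = 1/37000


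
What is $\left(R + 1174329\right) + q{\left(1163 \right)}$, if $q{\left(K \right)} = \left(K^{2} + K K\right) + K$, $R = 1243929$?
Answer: $5124559$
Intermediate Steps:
$q{\left(K \right)} = K + 2 K^{2}$ ($q{\left(K \right)} = \left(K^{2} + K^{2}\right) + K = 2 K^{2} + K = K + 2 K^{2}$)
$\left(R + 1174329\right) + q{\left(1163 \right)} = \left(1243929 + 1174329\right) + 1163 \left(1 + 2 \cdot 1163\right) = 2418258 + 1163 \left(1 + 2326\right) = 2418258 + 1163 \cdot 2327 = 2418258 + 2706301 = 5124559$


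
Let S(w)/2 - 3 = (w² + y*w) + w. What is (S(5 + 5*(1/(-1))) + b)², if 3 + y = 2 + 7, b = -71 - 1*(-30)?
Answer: 1225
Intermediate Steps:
b = -41 (b = -71 + 30 = -41)
y = 6 (y = -3 + (2 + 7) = -3 + 9 = 6)
S(w) = 6 + 2*w² + 14*w (S(w) = 6 + 2*((w² + 6*w) + w) = 6 + 2*(w² + 7*w) = 6 + (2*w² + 14*w) = 6 + 2*w² + 14*w)
(S(5 + 5*(1/(-1))) + b)² = ((6 + 2*(5 + 5*(1/(-1)))² + 14*(5 + 5*(1/(-1)))) - 41)² = ((6 + 2*(5 + 5*(1*(-1)))² + 14*(5 + 5*(1*(-1)))) - 41)² = ((6 + 2*(5 + 5*(-1))² + 14*(5 + 5*(-1))) - 41)² = ((6 + 2*(5 - 5)² + 14*(5 - 5)) - 41)² = ((6 + 2*0² + 14*0) - 41)² = ((6 + 2*0 + 0) - 41)² = ((6 + 0 + 0) - 41)² = (6 - 41)² = (-35)² = 1225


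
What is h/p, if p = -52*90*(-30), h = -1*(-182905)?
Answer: 36581/28080 ≈ 1.3027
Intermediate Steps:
h = 182905
p = 140400 (p = -4680*(-30) = 140400)
h/p = 182905/140400 = 182905*(1/140400) = 36581/28080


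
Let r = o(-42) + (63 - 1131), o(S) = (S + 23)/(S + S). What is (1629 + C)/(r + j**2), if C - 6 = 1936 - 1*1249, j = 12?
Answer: -195048/77597 ≈ -2.5136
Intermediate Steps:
o(S) = (23 + S)/(2*S) (o(S) = (23 + S)/((2*S)) = (23 + S)*(1/(2*S)) = (23 + S)/(2*S))
r = -89693/84 (r = (1/2)*(23 - 42)/(-42) + (63 - 1131) = (1/2)*(-1/42)*(-19) - 1068 = 19/84 - 1068 = -89693/84 ≈ -1067.8)
C = 693 (C = 6 + (1936 - 1*1249) = 6 + (1936 - 1249) = 6 + 687 = 693)
(1629 + C)/(r + j**2) = (1629 + 693)/(-89693/84 + 12**2) = 2322/(-89693/84 + 144) = 2322/(-77597/84) = 2322*(-84/77597) = -195048/77597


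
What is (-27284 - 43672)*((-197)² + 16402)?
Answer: -3917551716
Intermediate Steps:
(-27284 - 43672)*((-197)² + 16402) = -70956*(38809 + 16402) = -70956*55211 = -3917551716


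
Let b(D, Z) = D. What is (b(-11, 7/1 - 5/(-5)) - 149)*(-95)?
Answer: 15200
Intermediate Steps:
(b(-11, 7/1 - 5/(-5)) - 149)*(-95) = (-11 - 149)*(-95) = -160*(-95) = 15200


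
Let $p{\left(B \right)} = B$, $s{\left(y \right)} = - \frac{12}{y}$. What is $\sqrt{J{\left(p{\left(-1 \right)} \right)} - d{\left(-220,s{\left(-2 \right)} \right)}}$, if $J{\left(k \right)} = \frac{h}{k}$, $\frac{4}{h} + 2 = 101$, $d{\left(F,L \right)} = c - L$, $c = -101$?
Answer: $\frac{\sqrt{116479}}{33} \approx 10.342$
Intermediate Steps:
$d{\left(F,L \right)} = -101 - L$
$h = \frac{4}{99}$ ($h = \frac{4}{-2 + 101} = \frac{4}{99} \approx 0.040404$)
$J{\left(k \right)} = \frac{4}{99 k}$
$\sqrt{J{\left(p{\left(-1 \right)} \right)} - d{\left(-220,s{\left(-2 \right)} \right)}} = \sqrt{\frac{4}{99 \left(-1\right)} - \left(-101 - - \frac{12}{-2}\right)} = \sqrt{\frac{4}{99} \left(-1\right) - \left(-101 - \left(-12\right) \left(- \frac{1}{2}\right)\right)} = \sqrt{- \frac{4}{99} - \left(-101 - 6\right)} = \sqrt{- \frac{4}{99} - -107} = \sqrt{- \frac{4}{99} + 107} = \sqrt{\frac{10589}{99}} = \frac{\sqrt{116479}}{33}$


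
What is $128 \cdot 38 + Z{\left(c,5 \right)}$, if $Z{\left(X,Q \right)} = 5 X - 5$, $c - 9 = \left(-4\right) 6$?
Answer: $4784$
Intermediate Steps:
$c = -15$ ($c = 9 - 24 = -15$)
$Z{\left(X,Q \right)} = -5 + 5 X$
$128 \cdot 38 + Z{\left(c,5 \right)} = 128 \cdot 38 + \left(-5 + 5 \left(-15\right)\right) = 4864 - 80 = 4784$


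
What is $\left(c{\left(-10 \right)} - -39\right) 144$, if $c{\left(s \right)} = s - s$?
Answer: $5616$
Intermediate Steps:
$c{\left(s \right)} = 0$
$\left(c{\left(-10 \right)} - -39\right) 144 = \left(0 - -39\right) 144 = \left(0 + 39\right) 144 = 39 \cdot 144 = 5616$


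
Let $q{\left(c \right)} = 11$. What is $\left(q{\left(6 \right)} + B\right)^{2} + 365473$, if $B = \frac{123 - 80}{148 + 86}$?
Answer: $\frac{20018688277}{54756} \approx 3.656 \cdot 10^{5}$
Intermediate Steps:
$B = \frac{43}{234} \approx 0.18376$
$\left(q{\left(6 \right)} + B\right)^{2} + 365473 = \left(11 + \frac{43}{234}\right)^{2} + 365473 = \left(\frac{2617}{234}\right)^{2} + 365473 = \frac{6848689}{54756} + 365473 = \frac{20018688277}{54756}$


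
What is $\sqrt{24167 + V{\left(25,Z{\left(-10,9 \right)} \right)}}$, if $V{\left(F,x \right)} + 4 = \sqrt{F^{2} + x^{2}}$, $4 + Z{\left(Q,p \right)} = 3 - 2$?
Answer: $\sqrt{24163 + \sqrt{634}} \approx 155.53$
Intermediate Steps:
$Z{\left(Q,p \right)} = -3$ ($Z{\left(Q,p \right)} = -4 + \left(3 - 2\right) = -4 + 1 = -3$)
$V{\left(F,x \right)} = -4 + \sqrt{F^{2} + x^{2}}$
$\sqrt{24167 + V{\left(25,Z{\left(-10,9 \right)} \right)}} = \sqrt{24167 - \left(4 - \sqrt{25^{2} + \left(-3\right)^{2}}\right)} = \sqrt{24167 - \left(4 - \sqrt{625 + 9}\right)} = \sqrt{24167 - \left(4 - \sqrt{634}\right)} = \sqrt{24163 + \sqrt{634}}$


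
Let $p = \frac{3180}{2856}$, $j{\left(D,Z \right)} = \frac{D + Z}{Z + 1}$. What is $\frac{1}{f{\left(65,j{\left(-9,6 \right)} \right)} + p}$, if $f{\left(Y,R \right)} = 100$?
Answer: $\frac{238}{24065} \approx 0.0098899$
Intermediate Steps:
$j{\left(D,Z \right)} = \frac{D + Z}{1 + Z}$
$p = \frac{265}{238}$ ($p = 3180 \cdot \frac{1}{2856} = \frac{265}{238} \approx 1.1134$)
$\frac{1}{f{\left(65,j{\left(-9,6 \right)} \right)} + p} = \frac{1}{100 + \frac{265}{238}} = \frac{1}{\frac{24065}{238}} = \frac{238}{24065}$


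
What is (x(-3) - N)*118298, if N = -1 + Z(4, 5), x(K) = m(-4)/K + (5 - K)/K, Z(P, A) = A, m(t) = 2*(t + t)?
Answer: -473192/3 ≈ -1.5773e+5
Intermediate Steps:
m(t) = 4*t (m(t) = 2*(2*t) = 4*t)
x(K) = -16/K + (5 - K)/K (x(K) = (4*(-4))/K + (5 - K)/K = -16/K + (5 - K)/K)
N = 4 (N = -1 + 5 = 4)
(x(-3) - N)*118298 = ((-11 - 1*(-3))/(-3) - 1*4)*118298 = (-(-11 + 3)/3 - 4)*118298 = (-⅓*(-8) - 4)*118298 = (8/3 - 4)*118298 = -4/3*118298 = -473192/3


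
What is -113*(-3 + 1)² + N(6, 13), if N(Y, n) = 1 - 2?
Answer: -453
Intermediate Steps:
N(Y, n) = -1
-113*(-3 + 1)² + N(6, 13) = -113*(-3 + 1)² - 1 = -113*(-2)² - 1 = -113*4 - 1 = -452 - 1 = -453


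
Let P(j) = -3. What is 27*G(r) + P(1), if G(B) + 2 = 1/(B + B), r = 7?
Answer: -771/14 ≈ -55.071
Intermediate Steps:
G(B) = -2 + 1/(2*B) (G(B) = -2 + 1/(B + B) = -2 + 1/(2*B))
27*G(r) + P(1) = 27*(-2 + (1/2)/7) - 3 = 27*(-2 + (1/2)*(1/7)) - 3 = 27*(-2 + 1/14) - 3 = 27*(-27/14) - 3 = -729/14 - 3 = -771/14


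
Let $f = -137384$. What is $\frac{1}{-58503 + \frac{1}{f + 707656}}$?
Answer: $- \frac{570272}{33362622815} \approx -1.7093 \cdot 10^{-5}$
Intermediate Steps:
$\frac{1}{-58503 + \frac{1}{f + 707656}} = \frac{1}{-58503 + \frac{1}{-137384 + 707656}} = \frac{1}{-58503 + \frac{1}{570272}} = \frac{1}{- \frac{33362622815}{570272}} = - \frac{570272}{33362622815}$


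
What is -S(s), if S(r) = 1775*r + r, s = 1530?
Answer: -2717280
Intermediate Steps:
S(r) = 1776*r
-S(s) = -1776*1530 = -1*2717280 = -2717280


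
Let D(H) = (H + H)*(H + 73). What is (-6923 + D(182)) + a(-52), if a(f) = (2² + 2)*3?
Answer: 85915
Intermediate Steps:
D(H) = 2*H*(73 + H) (D(H) = (2*H)*(73 + H) = 2*H*(73 + H))
a(f) = 18 (a(f) = (4 + 2)*3 = 6*3 = 18)
(-6923 + D(182)) + a(-52) = (-6923 + 2*182*(73 + 182)) + 18 = (-6923 + 2*182*255) + 18 = (-6923 + 92820) + 18 = 85897 + 18 = 85915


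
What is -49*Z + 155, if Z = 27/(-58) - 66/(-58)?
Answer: 7079/58 ≈ 122.05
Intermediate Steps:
Z = 39/58 (Z = 27*(-1/58) - 66*(-1/58) = -27/58 + 33/29 = 39/58 ≈ 0.67241)
-49*Z + 155 = -49*39/58 + 155 = -1911/58 + 155 = 7079/58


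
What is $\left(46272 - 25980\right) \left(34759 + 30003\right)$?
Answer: $1314150504$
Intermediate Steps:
$\left(46272 - 25980\right) \left(34759 + 30003\right) = 20292 \cdot 64762 = 1314150504$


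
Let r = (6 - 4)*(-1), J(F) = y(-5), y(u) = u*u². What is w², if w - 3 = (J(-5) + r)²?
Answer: 260241424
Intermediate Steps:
y(u) = u³
J(F) = -125 (J(F) = (-5)³ = -125)
r = -2 (r = 2*(-1) = -2)
w = 16132 (w = 3 + (-125 - 2)² = 3 + (-127)² = 3 + 16129 = 16132)
w² = 16132² = 260241424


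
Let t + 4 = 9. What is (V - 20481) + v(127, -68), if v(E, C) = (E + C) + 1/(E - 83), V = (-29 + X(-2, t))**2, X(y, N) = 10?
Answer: -882683/44 ≈ -20061.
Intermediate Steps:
t = 5 (t = -4 + 9 = 5)
V = 361 (V = (-29 + 10)**2 = (-19)**2 = 361)
v(E, C) = C + E + 1/(-83 + E) (v(E, C) = (C + E) + 1/(-83 + E) = C + E + 1/(-83 + E))
(V - 20481) + v(127, -68) = (361 - 20481) + (1 + 127**2 - 83*(-68) - 83*127 - 68*127)/(-83 + 127) = -20120 + (1 + 16129 + 5644 - 10541 - 8636)/44 = -20120 + (1/44)*2597 = -20120 + 2597/44 = -882683/44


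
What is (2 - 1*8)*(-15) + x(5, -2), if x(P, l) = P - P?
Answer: 90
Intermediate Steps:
x(P, l) = 0
(2 - 1*8)*(-15) + x(5, -2) = (2 - 1*8)*(-15) + 0 = (2 - 8)*(-15) + 0 = -6*(-15) + 0 = 90 + 0 = 90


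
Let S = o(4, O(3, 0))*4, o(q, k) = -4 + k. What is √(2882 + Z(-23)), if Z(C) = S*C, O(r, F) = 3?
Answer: √2974 ≈ 54.534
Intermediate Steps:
S = -4 (S = (-4 + 3)*4 = -1*4 = -4)
Z(C) = -4*C
√(2882 + Z(-23)) = √(2882 - 4*(-23)) = √(2882 + 92) = √2974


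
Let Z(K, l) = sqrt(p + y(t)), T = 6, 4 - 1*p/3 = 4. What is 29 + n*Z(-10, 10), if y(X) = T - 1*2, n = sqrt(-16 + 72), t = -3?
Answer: 29 + 4*sqrt(14) ≈ 43.967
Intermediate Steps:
p = 0 (p = 12 - 3*4 = 12 - 12 = 0)
n = 2*sqrt(14) (n = sqrt(56) = 2*sqrt(14) ≈ 7.4833)
y(X) = 4 (y(X) = 6 - 1*2 = 6 - 2 = 4)
Z(K, l) = 2 (Z(K, l) = sqrt(0 + 4) = sqrt(4) = 2)
29 + n*Z(-10, 10) = 29 + (2*sqrt(14))*2 = 29 + 4*sqrt(14)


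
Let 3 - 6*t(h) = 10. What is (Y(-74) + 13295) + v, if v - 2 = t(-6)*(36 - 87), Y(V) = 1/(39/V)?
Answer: 1041659/78 ≈ 13355.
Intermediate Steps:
Y(V) = V/39
t(h) = -7/6 (t(h) = ½ - ⅙*10 = ½ - 5/3 = -7/6)
v = 123/2 (v = 2 - 7*(36 - 87)/6 = 2 - 7/6*(-51) = 2 + 119/2 = 123/2 ≈ 61.500)
(Y(-74) + 13295) + v = ((1/39)*(-74) + 13295) + 123/2 = (-74/39 + 13295) + 123/2 = 518431/39 + 123/2 = 1041659/78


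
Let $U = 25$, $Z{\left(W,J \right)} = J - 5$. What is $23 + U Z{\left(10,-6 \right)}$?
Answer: $-252$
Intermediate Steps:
$Z{\left(W,J \right)} = -5 + J$
$23 + U Z{\left(10,-6 \right)} = 23 + 25 \left(-5 - 6\right) = 23 + 25 \left(-11\right) = 23 - 275 = -252$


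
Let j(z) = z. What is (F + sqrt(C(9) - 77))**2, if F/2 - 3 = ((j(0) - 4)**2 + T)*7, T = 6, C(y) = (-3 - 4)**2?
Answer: 98568 + 1256*I*sqrt(7) ≈ 98568.0 + 3323.1*I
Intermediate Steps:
C(y) = 49 (C(y) = (-7)**2 = 49)
F = 314 (F = 6 + 2*(((0 - 4)**2 + 6)*7) = 6 + 2*(((-4)**2 + 6)*7) = 6 + 2*((16 + 6)*7) = 6 + 2*(22*7) = 6 + 2*154 = 6 + 308 = 314)
(F + sqrt(C(9) - 77))**2 = (314 + sqrt(49 - 77))**2 = (314 + sqrt(-28))**2 = (314 + 2*I*sqrt(7))**2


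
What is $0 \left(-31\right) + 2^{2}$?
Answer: $4$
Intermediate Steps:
$0 \left(-31\right) + 2^{2} = 0 + 4 = 4$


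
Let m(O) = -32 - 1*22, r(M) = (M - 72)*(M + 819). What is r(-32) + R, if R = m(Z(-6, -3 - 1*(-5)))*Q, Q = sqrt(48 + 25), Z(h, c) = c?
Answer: -81848 - 54*sqrt(73) ≈ -82309.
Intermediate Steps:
r(M) = (-72 + M)*(819 + M)
m(O) = -54 (m(O) = -32 - 22 = -54)
Q = sqrt(73) ≈ 8.5440
R = -54*sqrt(73) ≈ -461.38
r(-32) + R = (-58968 + (-32)**2 + 747*(-32)) - 54*sqrt(73) = (-58968 + 1024 - 23904) - 54*sqrt(73) = -81848 - 54*sqrt(73)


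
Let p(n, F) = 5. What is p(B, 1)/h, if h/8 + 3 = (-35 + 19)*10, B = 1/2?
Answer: -5/1304 ≈ -0.0038344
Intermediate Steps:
B = ½ ≈ 0.50000
h = -1304 (h = -24 + 8*((-35 + 19)*10) = -24 + 8*(-16*10) = -24 + 8*(-160) = -24 - 1280 = -1304)
p(B, 1)/h = 5/(-1304) = 5*(-1/1304) = -5/1304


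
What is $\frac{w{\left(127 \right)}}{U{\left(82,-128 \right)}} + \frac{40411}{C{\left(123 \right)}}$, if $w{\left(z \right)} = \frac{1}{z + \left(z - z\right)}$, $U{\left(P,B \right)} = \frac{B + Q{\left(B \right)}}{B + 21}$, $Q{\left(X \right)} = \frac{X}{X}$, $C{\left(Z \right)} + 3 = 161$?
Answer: $\frac{651805925}{2548382} \approx 255.77$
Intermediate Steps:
$C{\left(Z \right)} = 158$ ($C{\left(Z \right)} = -3 + 161 = 158$)
$Q{\left(X \right)} = 1$
$U{\left(P,B \right)} = \frac{1 + B}{21 + B}$ ($U{\left(P,B \right)} = \frac{B + 1}{B + 21} = \frac{1 + B}{21 + B}$)
$w{\left(z \right)} = \frac{1}{z}$ ($w{\left(z \right)} = \frac{1}{z + 0} = \frac{1}{z}$)
$\frac{w{\left(127 \right)}}{U{\left(82,-128 \right)}} + \frac{40411}{C{\left(123 \right)}} = \frac{1}{127 \frac{1 - 128}{21 - 128}} + \frac{40411}{158} = \frac{1}{127 \frac{1}{-107} \left(-127\right)} + 40411 \cdot \frac{1}{158} = \frac{1}{127 \left(\left(- \frac{1}{107}\right) \left(-127\right)\right)} + \frac{40411}{158} = \frac{1}{127 \cdot \frac{127}{107}} + \frac{40411}{158} = \frac{1}{127} \cdot \frac{107}{127} + \frac{40411}{158} = \frac{107}{16129} + \frac{40411}{158} = \frac{651805925}{2548382}$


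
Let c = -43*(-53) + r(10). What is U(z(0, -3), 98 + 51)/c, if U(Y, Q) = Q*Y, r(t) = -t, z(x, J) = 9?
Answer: 1341/2269 ≈ 0.59101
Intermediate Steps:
c = 2269 (c = -43*(-53) - 1*10 = 2279 - 10 = 2269)
U(z(0, -3), 98 + 51)/c = ((98 + 51)*9)/2269 = (149*9)*(1/2269) = 1341*(1/2269) = 1341/2269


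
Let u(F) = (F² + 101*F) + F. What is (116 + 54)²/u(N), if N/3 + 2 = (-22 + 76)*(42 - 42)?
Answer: -7225/144 ≈ -50.174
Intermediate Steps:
N = -6 (N = -6 + 3*((-22 + 76)*(42 - 42)) = -6 + 3*(54*0) = -6 + 3*0 = -6 + 0 = -6)
u(F) = F² + 102*F
(116 + 54)²/u(N) = (116 + 54)²/((-6*(102 - 6))) = 170²/((-6*96)) = 28900/(-576) = 28900*(-1/576) = -7225/144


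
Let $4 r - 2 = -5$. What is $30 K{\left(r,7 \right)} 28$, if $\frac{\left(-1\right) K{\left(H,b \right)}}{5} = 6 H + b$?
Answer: $-10500$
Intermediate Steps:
$r = - \frac{3}{4}$ ($r = \frac{1}{2} + \frac{1}{4} \left(-5\right) = \frac{1}{2} - \frac{5}{4} = - \frac{3}{4} \approx -0.75$)
$K{\left(H,b \right)} = - 30 H - 5 b$ ($K{\left(H,b \right)} = - 5 \left(6 H + b\right) = - 5 \left(b + 6 H\right) = - 30 H - 5 b$)
$30 K{\left(r,7 \right)} 28 = 30 \left(\left(-30\right) \left(- \frac{3}{4}\right) - 35\right) 28 = 30 \left(\frac{45}{2} - 35\right) 28 = 30 \left(- \frac{25}{2}\right) 28 = \left(-375\right) 28 = -10500$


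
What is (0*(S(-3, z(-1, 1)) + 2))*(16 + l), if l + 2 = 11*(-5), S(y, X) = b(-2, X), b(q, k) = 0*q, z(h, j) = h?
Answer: 0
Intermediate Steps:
b(q, k) = 0
S(y, X) = 0
l = -57 (l = -2 + 11*(-5) = -2 - 55 = -57)
(0*(S(-3, z(-1, 1)) + 2))*(16 + l) = (0*(0 + 2))*(16 - 57) = (0*2)*(-41) = 0*(-41) = 0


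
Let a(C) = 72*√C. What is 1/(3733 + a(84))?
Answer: 3733/13499833 - 144*√21/13499833 ≈ 0.00022764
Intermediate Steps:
1/(3733 + a(84)) = 1/(3733 + 72*√84) = 1/(3733 + 72*(2*√21)) = 1/(3733 + 144*√21)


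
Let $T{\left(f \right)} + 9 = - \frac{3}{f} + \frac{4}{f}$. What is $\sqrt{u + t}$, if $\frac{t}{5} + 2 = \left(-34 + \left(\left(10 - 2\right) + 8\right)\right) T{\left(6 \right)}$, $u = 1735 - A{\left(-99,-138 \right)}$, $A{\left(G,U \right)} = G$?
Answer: $3 \sqrt{291} \approx 51.176$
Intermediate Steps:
$T{\left(f \right)} = -9 + \frac{1}{f}$ ($T{\left(f \right)} = -9 + \left(- \frac{3}{f} + \frac{4}{f}\right) = -9 + \frac{1}{f}$)
$u = 1834$ ($u = 1735 - -99 = 1735 + 99 = 1834$)
$t = 785$ ($t = -10 + 5 \left(-34 + \left(\left(10 - 2\right) + 8\right)\right) \left(-9 + \frac{1}{6}\right) = -10 + 5 \left(-34 + \left(8 + 8\right)\right) \left(-9 + \frac{1}{6}\right) = -10 + 5 \left(-34 + 16\right) \left(- \frac{53}{6}\right) = -10 + 5 \left(\left(-18\right) \left(- \frac{53}{6}\right)\right) = -10 + 5 \cdot 159 = -10 + 795 = 785$)
$\sqrt{u + t} = \sqrt{1834 + 785} = \sqrt{2619} = 3 \sqrt{291}$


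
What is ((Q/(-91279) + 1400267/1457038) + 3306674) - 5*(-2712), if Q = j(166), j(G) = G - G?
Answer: 439791682469/132458 ≈ 3.3202e+6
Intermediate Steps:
j(G) = 0
Q = 0
((Q/(-91279) + 1400267/1457038) + 3306674) - 5*(-2712) = ((0/(-91279) + 1400267/1457038) + 3306674) - 5*(-2712) = ((0*(-1/91279) + 1400267*(1/1457038)) + 3306674) + 13560 = ((0 + 127297/132458) + 3306674) + 13560 = (127297/132458 + 3306674) + 13560 = 437995551989/132458 + 13560 = 439791682469/132458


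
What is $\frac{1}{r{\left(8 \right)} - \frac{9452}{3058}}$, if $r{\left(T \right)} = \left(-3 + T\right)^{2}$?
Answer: $\frac{11}{241} \approx 0.045643$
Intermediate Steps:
$\frac{1}{r{\left(8 \right)} - \frac{9452}{3058}} = \frac{1}{\left(-3 + 8\right)^{2} - \frac{9452}{3058}} = \frac{1}{5^{2} - \frac{34}{11}} = \frac{1}{25 - \frac{34}{11}} = \frac{1}{\frac{241}{11}} = \frac{11}{241}$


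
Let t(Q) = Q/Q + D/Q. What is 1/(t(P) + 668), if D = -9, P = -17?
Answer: 17/11382 ≈ 0.0014936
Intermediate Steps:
t(Q) = 1 - 9/Q (t(Q) = Q/Q - 9/Q = 1 - 9/Q)
1/(t(P) + 668) = 1/((-9 - 17)/(-17) + 668) = 1/(-1/17*(-26) + 668) = 1/(26/17 + 668) = 1/(11382/17) = 17/11382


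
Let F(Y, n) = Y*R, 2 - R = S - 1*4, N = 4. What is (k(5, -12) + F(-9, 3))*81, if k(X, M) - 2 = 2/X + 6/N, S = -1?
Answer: -47871/10 ≈ -4787.1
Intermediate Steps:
R = 7 (R = 2 - (-1 - 1*4) = 2 - (-1 - 4) = 2 - 1*(-5) = 2 + 5 = 7)
F(Y, n) = 7*Y (F(Y, n) = Y*7 = 7*Y)
k(X, M) = 7/2 + 2/X (k(X, M) = 2 + (2/X + 6/4) = 2 + (2/X + 6*(1/4)) = 2 + (2/X + 3/2) = 2 + (3/2 + 2/X) = 7/2 + 2/X)
(k(5, -12) + F(-9, 3))*81 = ((7/2 + 2/5) + 7*(-9))*81 = ((7/2 + 2*(1/5)) - 63)*81 = ((7/2 + 2/5) - 63)*81 = (39/10 - 63)*81 = -591/10*81 = -47871/10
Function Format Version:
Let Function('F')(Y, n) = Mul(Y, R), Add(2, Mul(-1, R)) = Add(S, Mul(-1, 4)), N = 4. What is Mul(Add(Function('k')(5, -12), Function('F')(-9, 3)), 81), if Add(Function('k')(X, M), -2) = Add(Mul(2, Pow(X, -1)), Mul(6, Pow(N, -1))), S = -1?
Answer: Rational(-47871, 10) ≈ -4787.1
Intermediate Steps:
R = 7 (R = Add(2, Mul(-1, Add(-1, Mul(-1, 4)))) = Add(2, Mul(-1, Add(-1, -4))) = Add(2, Mul(-1, -5)) = Add(2, 5) = 7)
Function('F')(Y, n) = Mul(7, Y) (Function('F')(Y, n) = Mul(Y, 7) = Mul(7, Y))
Function('k')(X, M) = Add(Rational(7, 2), Mul(2, Pow(X, -1))) (Function('k')(X, M) = Add(2, Add(Mul(2, Pow(X, -1)), Mul(6, Pow(4, -1)))) = Add(2, Add(Mul(2, Pow(X, -1)), Mul(6, Rational(1, 4)))) = Add(2, Add(Mul(2, Pow(X, -1)), Rational(3, 2))) = Add(2, Add(Rational(3, 2), Mul(2, Pow(X, -1)))) = Add(Rational(7, 2), Mul(2, Pow(X, -1))))
Mul(Add(Function('k')(5, -12), Function('F')(-9, 3)), 81) = Mul(Add(Add(Rational(7, 2), Mul(2, Pow(5, -1))), Mul(7, -9)), 81) = Mul(Add(Add(Rational(7, 2), Mul(2, Rational(1, 5))), -63), 81) = Mul(Add(Add(Rational(7, 2), Rational(2, 5)), -63), 81) = Mul(Add(Rational(39, 10), -63), 81) = Mul(Rational(-591, 10), 81) = Rational(-47871, 10)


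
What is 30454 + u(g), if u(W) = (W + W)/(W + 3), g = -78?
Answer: 761402/25 ≈ 30456.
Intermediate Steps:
u(W) = 2*W/(3 + W) (u(W) = (2*W)/(3 + W) = 2*W/(3 + W))
30454 + u(g) = 30454 + 2*(-78)/(3 - 78) = 30454 + 2*(-78)/(-75) = 30454 + 2*(-78)*(-1/75) = 30454 + 52/25 = 761402/25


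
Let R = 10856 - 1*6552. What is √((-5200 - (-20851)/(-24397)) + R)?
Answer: I*√533820095511/24397 ≈ 29.948*I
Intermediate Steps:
R = 4304 (R = 10856 - 6552 = 4304)
√((-5200 - (-20851)/(-24397)) + R) = √((-5200 - (-20851)/(-24397)) + 4304) = √((-5200 - (-20851)*(-1)/24397) + 4304) = √((-5200 - 1*20851/24397) + 4304) = √((-5200 - 20851/24397) + 4304) = √(-126885251/24397 + 4304) = √(-21880563/24397) = I*√533820095511/24397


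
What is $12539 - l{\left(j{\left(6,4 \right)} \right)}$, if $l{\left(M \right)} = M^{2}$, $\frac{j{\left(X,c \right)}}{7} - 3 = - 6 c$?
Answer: $-9070$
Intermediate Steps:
$j{\left(X,c \right)} = 21 - 42 c$ ($j{\left(X,c \right)} = 21 + 7 \left(- 6 c\right) = 21 - 42 c$)
$12539 - l{\left(j{\left(6,4 \right)} \right)} = 12539 - \left(21 - 168\right)^{2} = 12539 - \left(-147\right)^{2} = 12539 - 21609 = -9070$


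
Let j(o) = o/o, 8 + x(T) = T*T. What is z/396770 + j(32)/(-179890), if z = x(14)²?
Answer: 635763539/7137495530 ≈ 0.089074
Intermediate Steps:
x(T) = -8 + T² (x(T) = -8 + T*T = -8 + T²)
z = 35344 (z = (-8 + 14²)² = (-8 + 196)² = 188² = 35344)
j(o) = 1
z/396770 + j(32)/(-179890) = 35344/396770 + 1/(-179890) = 35344*(1/396770) + 1*(-1/179890) = 17672/198385 - 1/179890 = 635763539/7137495530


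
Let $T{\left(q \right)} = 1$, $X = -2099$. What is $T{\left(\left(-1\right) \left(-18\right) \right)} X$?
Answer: $-2099$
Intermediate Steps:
$T{\left(\left(-1\right) \left(-18\right) \right)} X = 1 \left(-2099\right) = -2099$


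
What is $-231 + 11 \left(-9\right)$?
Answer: $-330$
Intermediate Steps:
$-231 + 11 \left(-9\right) = -231 - 99 = -330$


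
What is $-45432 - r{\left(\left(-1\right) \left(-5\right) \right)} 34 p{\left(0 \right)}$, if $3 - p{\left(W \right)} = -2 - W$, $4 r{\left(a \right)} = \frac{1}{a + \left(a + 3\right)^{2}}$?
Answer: $- \frac{6269701}{138} \approx -45433.0$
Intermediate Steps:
$r{\left(a \right)} = \frac{1}{4 \left(a + \left(3 + a\right)^{2}\right)}$ ($r{\left(a \right)} = \frac{1}{4 \left(a + \left(a + 3\right)^{2}\right)} = \frac{1}{4 \left(a + \left(3 + a\right)^{2}\right)}$)
$p{\left(W \right)} = 5 + W$ ($p{\left(W \right)} = 3 - \left(-2 - W\right) = 3 + \left(2 + W\right) = 5 + W$)
$-45432 - r{\left(\left(-1\right) \left(-5\right) \right)} 34 p{\left(0 \right)} = -45432 - \frac{1}{4 \left(\left(-1\right) \left(-5\right) + \left(3 - -5\right)^{2}\right)} 34 \left(5 + 0\right) = -45432 - \frac{1}{4 \left(5 + \left(3 + 5\right)^{2}\right)} 34 \cdot 5 = -45432 - \frac{1}{4 \left(5 + 8^{2}\right)} 34 \cdot 5 = -45432 - \frac{1}{4 \left(5 + 64\right)} 34 \cdot 5 = -45432 - \frac{1}{4 \cdot 69} \cdot 34 \cdot 5 = -45432 - \frac{1}{4} \cdot \frac{1}{69} \cdot 34 \cdot 5 = -45432 - \frac{1}{276} \cdot 34 \cdot 5 = -45432 - \frac{17}{138} \cdot 5 = -45432 - \frac{85}{138} = - \frac{6269701}{138}$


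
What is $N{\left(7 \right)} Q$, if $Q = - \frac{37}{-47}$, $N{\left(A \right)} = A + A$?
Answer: $\frac{518}{47} \approx 11.021$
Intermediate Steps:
$N{\left(A \right)} = 2 A$
$Q = \frac{37}{47}$ ($Q = \left(-37\right) \left(- \frac{1}{47}\right) = \frac{37}{47} \approx 0.78723$)
$N{\left(7 \right)} Q = 2 \cdot 7 \cdot \frac{37}{47} = 14 \cdot \frac{37}{47} = \frac{518}{47}$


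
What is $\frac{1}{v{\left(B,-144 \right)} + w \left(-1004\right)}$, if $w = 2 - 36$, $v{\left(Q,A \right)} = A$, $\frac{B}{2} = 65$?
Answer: $\frac{1}{33992} \approx 2.9419 \cdot 10^{-5}$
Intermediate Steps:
$B = 130$ ($B = 2 \cdot 65 = 130$)
$w = -34$
$\frac{1}{v{\left(B,-144 \right)} + w \left(-1004\right)} = \frac{1}{-144 - -34136} = \frac{1}{-144 + 34136} = \frac{1}{33992}$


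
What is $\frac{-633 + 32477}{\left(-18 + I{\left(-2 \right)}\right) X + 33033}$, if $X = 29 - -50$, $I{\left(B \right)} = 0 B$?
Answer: $\frac{31844}{31611} \approx 1.0074$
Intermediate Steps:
$I{\left(B \right)} = 0$
$X = 79$ ($X = 29 + 50 = 79$)
$\frac{-633 + 32477}{\left(-18 + I{\left(-2 \right)}\right) X + 33033} = \frac{-633 + 32477}{\left(-18 + 0\right) 79 + 33033} = \frac{31844}{\left(-18\right) 79 + 33033} = \frac{31844}{-1422 + 33033} = \frac{31844}{31611}$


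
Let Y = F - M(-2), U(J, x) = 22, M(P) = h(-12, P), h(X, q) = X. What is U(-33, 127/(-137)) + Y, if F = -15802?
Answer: -15768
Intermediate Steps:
M(P) = -12
Y = -15790 (Y = -15802 - 1*(-12) = -15802 + 12 = -15790)
U(-33, 127/(-137)) + Y = 22 - 15790 = -15768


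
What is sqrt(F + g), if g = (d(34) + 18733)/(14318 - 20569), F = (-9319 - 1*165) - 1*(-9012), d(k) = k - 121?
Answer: 3*I*sqrt(2062217402)/6251 ≈ 21.794*I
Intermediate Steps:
d(k) = -121 + k
F = -472 (F = (-9319 - 165) + 9012 = -9484 + 9012 = -472)
g = -18646/6251 (g = ((-121 + 34) + 18733)/(14318 - 20569) = (-87 + 18733)/(-6251) = 18646*(-1/6251) = -18646/6251 ≈ -2.9829)
sqrt(F + g) = sqrt(-472 - 18646/6251) = sqrt(-2969118/6251) = 3*I*sqrt(2062217402)/6251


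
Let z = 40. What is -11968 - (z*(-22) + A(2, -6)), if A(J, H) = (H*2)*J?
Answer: -11064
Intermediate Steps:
A(J, H) = 2*H*J (A(J, H) = (2*H)*J = 2*H*J)
-11968 - (z*(-22) + A(2, -6)) = -11968 - (40*(-22) + 2*(-6)*2) = -11968 - (-880 - 24) = -11968 - 1*(-904) = -11968 + 904 = -11064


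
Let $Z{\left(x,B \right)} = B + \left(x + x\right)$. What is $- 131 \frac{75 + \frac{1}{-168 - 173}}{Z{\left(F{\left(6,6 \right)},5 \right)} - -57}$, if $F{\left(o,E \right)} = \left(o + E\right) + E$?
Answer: $- \frac{1675097}{16709} \approx -100.25$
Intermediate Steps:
$F{\left(o,E \right)} = o + 2 E$ ($F{\left(o,E \right)} = \left(E + o\right) + E = o + 2 E$)
$Z{\left(x,B \right)} = B + 2 x$
$- 131 \frac{75 + \frac{1}{-168 - 173}}{Z{\left(F{\left(6,6 \right)},5 \right)} - -57} = - 131 \frac{75 + \frac{1}{-168 - 173}}{\left(5 + 2 \left(6 + 2 \cdot 6\right)\right) - -57} = - 131 \frac{75 + \frac{1}{-341}}{\left(5 + 2 \left(6 + 12\right)\right) + 57} = - 131 \frac{75 - \frac{1}{341}}{\left(5 + 2 \cdot 18\right) + 57} = - 131 \frac{25574}{341 \left(\left(5 + 36\right) + 57\right)} = - 131 \frac{25574}{341 \left(41 + 57\right)} = - 131 \frac{25574}{341 \cdot 98} = - 131 \cdot \frac{25574}{341} \cdot \frac{1}{98} = \left(-131\right) \frac{12787}{16709} = - \frac{1675097}{16709}$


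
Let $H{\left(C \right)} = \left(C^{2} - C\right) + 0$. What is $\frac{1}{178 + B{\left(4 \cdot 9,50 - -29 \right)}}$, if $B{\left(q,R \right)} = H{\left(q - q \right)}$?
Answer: $\frac{1}{178} \approx 0.005618$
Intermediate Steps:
$H{\left(C \right)} = C^{2} - C$
$B{\left(q,R \right)} = 0$ ($B{\left(q,R \right)} = \left(q - q\right) \left(-1 + \left(q - q\right)\right) = 0 \left(-1 + 0\right) = 0 \left(-1\right) = 0$)
$\frac{1}{178 + B{\left(4 \cdot 9,50 - -29 \right)}} = \frac{1}{178 + 0} = \frac{1}{178}$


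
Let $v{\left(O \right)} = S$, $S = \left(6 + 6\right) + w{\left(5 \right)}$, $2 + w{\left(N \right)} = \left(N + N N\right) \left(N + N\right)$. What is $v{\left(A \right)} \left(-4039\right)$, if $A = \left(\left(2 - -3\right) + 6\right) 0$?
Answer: $-1252090$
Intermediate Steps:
$w{\left(N \right)} = -2 + 2 N \left(N + N^{2}\right)$ ($w{\left(N \right)} = -2 + \left(N + N N\right) \left(N + N\right) = -2 + \left(N + N^{2}\right) 2 N = -2 + 2 N \left(N + N^{2}\right)$)
$A = 0$ ($A = \left(\left(2 + 3\right) + 6\right) 0 = \left(5 + 6\right) 0 = 11 \cdot 0 = 0$)
$S = 310$ ($S = \left(6 + 6\right) + \left(-2 + 2 \cdot 5^{2} + 2 \cdot 5^{3}\right) = 12 + \left(-2 + 2 \cdot 25 + 2 \cdot 125\right) = 12 + \left(-2 + 50 + 250\right) = 12 + 298 = 310$)
$v{\left(O \right)} = 310$
$v{\left(A \right)} \left(-4039\right) = 310 \left(-4039\right) = -1252090$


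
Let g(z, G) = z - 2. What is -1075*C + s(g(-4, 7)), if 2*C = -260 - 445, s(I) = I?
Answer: 757863/2 ≈ 3.7893e+5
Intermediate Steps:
g(z, G) = -2 + z
C = -705/2 (C = (-260 - 445)/2 = (1/2)*(-705) = -705/2 ≈ -352.50)
-1075*C + s(g(-4, 7)) = -1075*(-705/2) + (-2 - 4) = 757875/2 - 6 = 757863/2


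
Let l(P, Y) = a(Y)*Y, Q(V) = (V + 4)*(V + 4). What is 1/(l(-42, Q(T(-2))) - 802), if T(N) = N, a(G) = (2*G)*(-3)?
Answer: -1/898 ≈ -0.0011136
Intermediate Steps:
a(G) = -6*G
Q(V) = (4 + V)² (Q(V) = (4 + V)*(4 + V) = (4 + V)²)
l(P, Y) = -6*Y² (l(P, Y) = (-6*Y)*Y = -6*Y²)
1/(l(-42, Q(T(-2))) - 802) = 1/(-6*(4 - 2)⁴ - 802) = 1/(-6*(2²)² - 802) = 1/(-6*4² - 802) = 1/(-6*16 - 802) = 1/(-96 - 802) = 1/(-898) = -1/898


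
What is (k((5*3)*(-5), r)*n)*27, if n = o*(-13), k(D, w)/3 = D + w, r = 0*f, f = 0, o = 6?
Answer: 473850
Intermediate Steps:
r = 0 (r = 0*0 = 0)
k(D, w) = 3*D + 3*w (k(D, w) = 3*(D + w) = 3*D + 3*w)
n = -78 (n = 6*(-13) = -78)
(k((5*3)*(-5), r)*n)*27 = ((3*((5*3)*(-5)) + 3*0)*(-78))*27 = ((3*(15*(-5)) + 0)*(-78))*27 = ((3*(-75) + 0)*(-78))*27 = ((-225 + 0)*(-78))*27 = -225*(-78)*27 = 17550*27 = 473850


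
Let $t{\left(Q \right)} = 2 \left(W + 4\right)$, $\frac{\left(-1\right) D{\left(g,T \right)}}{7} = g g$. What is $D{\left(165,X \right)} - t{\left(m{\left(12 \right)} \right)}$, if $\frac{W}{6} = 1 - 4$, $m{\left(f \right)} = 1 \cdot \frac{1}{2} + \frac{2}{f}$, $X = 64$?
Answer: $-190547$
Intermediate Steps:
$D{\left(g,T \right)} = - 7 g^{2}$ ($D{\left(g,T \right)} = - 7 g g = - 7 g^{2}$)
$m{\left(f \right)} = \frac{1}{2} + \frac{2}{f}$ ($m{\left(f \right)} = 1 \cdot \frac{1}{2} + \frac{2}{f} = \frac{1}{2} + \frac{2}{f}$)
$W = -18$ ($W = 6 \left(1 - 4\right) = 6 \left(-3\right) = -18$)
$t{\left(Q \right)} = -28$ ($t{\left(Q \right)} = 2 \left(-18 + 4\right) = 2 \left(-14\right) = -28$)
$D{\left(165,X \right)} - t{\left(m{\left(12 \right)} \right)} = - 7 \cdot 165^{2} - -28 = \left(-7\right) 27225 + 28 = -190575 + 28 = -190547$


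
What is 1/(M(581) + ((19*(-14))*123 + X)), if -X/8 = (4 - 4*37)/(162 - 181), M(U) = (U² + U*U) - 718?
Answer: 19/12190882 ≈ 1.5585e-6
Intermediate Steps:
M(U) = -718 + 2*U² (M(U) = (U² + U²) - 718 = 2*U² - 718 = -718 + 2*U²)
X = -1152/19 (X = -8*(4 - 4*37)/(162 - 181) = -8*(4 - 148)/(-19) = -(-1152)*(-1)/19 = -8*144/19 = -1152/19 ≈ -60.632)
1/(M(581) + ((19*(-14))*123 + X)) = 1/((-718 + 2*581²) + ((19*(-14))*123 - 1152/19)) = 1/((-718 + 2*337561) + (-266*123 - 1152/19)) = 1/((-718 + 675122) + (-32718 - 1152/19)) = 1/(674404 - 622794/19) = 1/(12190882/19) = 19/12190882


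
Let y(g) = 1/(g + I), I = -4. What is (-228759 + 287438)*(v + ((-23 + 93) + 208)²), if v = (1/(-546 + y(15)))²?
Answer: 163530332346956059/36060025 ≈ 4.5349e+9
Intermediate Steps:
y(g) = 1/(-4 + g) (y(g) = 1/(g - 4) = 1/(-4 + g))
v = 121/36060025 (v = (1/(-546 + 1/(-4 + 15)))² = (1/(-546 + 1/11))² = (1/(-6005/11))² = (-11/6005)² = 121/36060025 ≈ 3.3555e-6)
(-228759 + 287438)*(v + ((-23 + 93) + 208)²) = (-228759 + 287438)*(121/36060025 + ((-23 + 93) + 208)²) = 58679*(121/36060025 + (70 + 208)²) = 58679*(121/36060025 + 278²) = 58679*(121/36060025 + 77284) = 58679*(2786862972221/36060025) = 163530332346956059/36060025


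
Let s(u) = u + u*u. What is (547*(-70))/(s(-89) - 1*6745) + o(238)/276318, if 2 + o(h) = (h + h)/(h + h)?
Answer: -10580217307/300357666 ≈ -35.225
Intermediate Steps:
o(h) = -1 (o(h) = -2 + (h + h)/(h + h) = -2 + (2*h)/((2*h)) = -2 + (2*h)*(1/(2*h)) = -2 + 1 = -1)
s(u) = u + u**2
(547*(-70))/(s(-89) - 1*6745) + o(238)/276318 = (547*(-70))/(-89*(1 - 89) - 1*6745) - 1/276318 = -38290/(-89*(-88) - 6745) - 1*1/276318 = -38290/(7832 - 6745) - 1/276318 = -38290/1087 - 1/276318 = -10580217307/300357666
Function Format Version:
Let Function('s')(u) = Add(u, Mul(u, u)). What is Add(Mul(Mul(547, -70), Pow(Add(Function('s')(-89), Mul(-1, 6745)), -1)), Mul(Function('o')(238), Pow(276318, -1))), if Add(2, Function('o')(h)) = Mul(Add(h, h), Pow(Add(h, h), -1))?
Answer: Rational(-10580217307, 300357666) ≈ -35.225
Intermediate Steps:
Function('o')(h) = -1 (Function('o')(h) = Add(-2, Mul(Add(h, h), Pow(Add(h, h), -1))) = Add(-2, Mul(Mul(2, h), Pow(Mul(2, h), -1))) = Add(-2, Mul(Mul(2, h), Mul(Rational(1, 2), Pow(h, -1)))) = Add(-2, 1) = -1)
Function('s')(u) = Add(u, Pow(u, 2))
Add(Mul(Mul(547, -70), Pow(Add(Function('s')(-89), Mul(-1, 6745)), -1)), Mul(Function('o')(238), Pow(276318, -1))) = Add(Mul(Mul(547, -70), Pow(Add(Mul(-89, Add(1, -89)), Mul(-1, 6745)), -1)), Mul(-1, Pow(276318, -1))) = Add(Mul(-38290, Pow(Add(Mul(-89, -88), -6745), -1)), Mul(-1, Rational(1, 276318))) = Add(Mul(-38290, Pow(Add(7832, -6745), -1)), Rational(-1, 276318)) = Add(Mul(-38290, Pow(1087, -1)), Rational(-1, 276318)) = Add(Mul(-38290, Rational(1, 1087)), Rational(-1, 276318)) = Add(Rational(-38290, 1087), Rational(-1, 276318)) = Rational(-10580217307, 300357666)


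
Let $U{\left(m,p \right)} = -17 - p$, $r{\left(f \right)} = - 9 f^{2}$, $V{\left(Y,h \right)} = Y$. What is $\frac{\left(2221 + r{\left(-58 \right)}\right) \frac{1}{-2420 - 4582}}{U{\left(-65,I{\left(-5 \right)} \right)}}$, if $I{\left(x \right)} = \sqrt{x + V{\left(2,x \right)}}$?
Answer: $- \frac{476935}{2044584} + \frac{28055 i \sqrt{3}}{2044584} \approx -0.23327 + 0.023767 i$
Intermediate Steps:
$I{\left(x \right)} = \sqrt{2 + x}$ ($I{\left(x \right)} = \sqrt{x + 2} = \sqrt{2 + x}$)
$\frac{\left(2221 + r{\left(-58 \right)}\right) \frac{1}{-2420 - 4582}}{U{\left(-65,I{\left(-5 \right)} \right)}} = \frac{\left(2221 - 9 \left(-58\right)^{2}\right) \frac{1}{-2420 - 4582}}{-17 - \sqrt{2 - 5}} = \frac{\left(2221 - 30276\right) \frac{1}{-7002}}{-17 - \sqrt{-3}} = \frac{\left(2221 - 30276\right) \left(- \frac{1}{7002}\right)}{-17 - i \sqrt{3}} = \frac{\left(-28055\right) \left(- \frac{1}{7002}\right)}{-17 - i \sqrt{3}} = \frac{28055}{7002 \left(-17 - i \sqrt{3}\right)}$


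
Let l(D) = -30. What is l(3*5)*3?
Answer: -90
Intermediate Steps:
l(3*5)*3 = -30*3 = -90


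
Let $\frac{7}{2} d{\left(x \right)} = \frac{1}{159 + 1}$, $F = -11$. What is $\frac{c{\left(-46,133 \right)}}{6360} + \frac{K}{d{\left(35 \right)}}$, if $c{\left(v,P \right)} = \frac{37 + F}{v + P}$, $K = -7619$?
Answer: $- \frac{1180408622387}{276660} \approx -4.2666 \cdot 10^{6}$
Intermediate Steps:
$c{\left(v,P \right)} = \frac{26}{P + v}$ ($c{\left(v,P \right)} = \frac{37 - 11}{v + P} = \frac{26}{P + v}$)
$d{\left(x \right)} = \frac{1}{560}$ ($d{\left(x \right)} = \frac{2}{7 \left(159 + 1\right)} = \frac{2}{7 \cdot 160} = \frac{2}{7} \cdot \frac{1}{160} = \frac{1}{560}$)
$\frac{c{\left(-46,133 \right)}}{6360} + \frac{K}{d{\left(35 \right)}} = \frac{26 \frac{1}{133 - 46}}{6360} - 7619 \frac{1}{\frac{1}{560}} = \frac{26}{87} \cdot \frac{1}{6360} - 4266640 = \frac{13}{276660} - 4266640 = - \frac{1180408622387}{276660}$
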